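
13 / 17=0.76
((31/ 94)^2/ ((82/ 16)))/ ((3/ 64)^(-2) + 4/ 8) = 34596/ 742756369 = 0.00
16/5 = 3.20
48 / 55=0.87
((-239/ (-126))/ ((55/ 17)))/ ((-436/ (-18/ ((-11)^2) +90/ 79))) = -1068569/ 802286870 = -0.00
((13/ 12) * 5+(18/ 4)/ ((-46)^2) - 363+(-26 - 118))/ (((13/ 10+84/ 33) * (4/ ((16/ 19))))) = -350244125/ 12754719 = -27.46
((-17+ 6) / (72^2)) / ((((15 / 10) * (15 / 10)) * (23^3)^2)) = -11 / 1726690609296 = -0.00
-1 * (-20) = 20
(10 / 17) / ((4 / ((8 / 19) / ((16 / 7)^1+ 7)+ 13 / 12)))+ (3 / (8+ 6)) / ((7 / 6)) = 1726607 / 4938024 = 0.35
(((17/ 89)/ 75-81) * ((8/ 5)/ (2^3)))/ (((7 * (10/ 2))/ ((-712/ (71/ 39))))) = 181.02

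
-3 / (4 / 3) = -9 / 4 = -2.25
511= 511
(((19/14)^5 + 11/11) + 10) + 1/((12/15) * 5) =8526619/537824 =15.85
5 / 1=5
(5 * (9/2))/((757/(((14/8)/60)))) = 21/24224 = 0.00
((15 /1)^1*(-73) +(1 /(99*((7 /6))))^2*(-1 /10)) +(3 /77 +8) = -290006642 /266805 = -1086.96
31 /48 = 0.65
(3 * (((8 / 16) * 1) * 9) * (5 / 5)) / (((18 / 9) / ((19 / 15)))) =171 / 20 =8.55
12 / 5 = 2.40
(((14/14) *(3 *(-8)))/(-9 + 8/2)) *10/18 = 8/3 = 2.67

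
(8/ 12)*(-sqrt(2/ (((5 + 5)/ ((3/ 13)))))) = -2*sqrt(195)/ 195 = -0.14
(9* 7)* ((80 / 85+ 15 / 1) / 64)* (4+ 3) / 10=119511 / 10880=10.98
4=4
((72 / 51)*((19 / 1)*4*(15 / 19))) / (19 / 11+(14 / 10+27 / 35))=554400 / 25517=21.73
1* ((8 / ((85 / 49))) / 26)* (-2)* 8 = -3136 / 1105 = -2.84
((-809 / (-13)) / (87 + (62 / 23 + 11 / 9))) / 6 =55821 / 489320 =0.11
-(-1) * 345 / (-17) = -345 / 17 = -20.29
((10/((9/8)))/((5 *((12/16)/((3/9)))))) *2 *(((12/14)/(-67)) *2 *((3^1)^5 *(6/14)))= -4.21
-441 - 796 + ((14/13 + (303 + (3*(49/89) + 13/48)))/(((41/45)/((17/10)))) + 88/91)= -7067095227/10625888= -665.08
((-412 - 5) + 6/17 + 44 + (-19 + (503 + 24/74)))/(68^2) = 70245/2908496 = 0.02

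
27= 27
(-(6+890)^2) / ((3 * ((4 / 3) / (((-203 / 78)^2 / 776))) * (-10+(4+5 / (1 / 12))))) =-129231424 / 3983499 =-32.44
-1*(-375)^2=-140625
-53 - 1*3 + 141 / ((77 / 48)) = 2456 / 77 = 31.90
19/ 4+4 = 35/ 4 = 8.75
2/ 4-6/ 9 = -1/ 6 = -0.17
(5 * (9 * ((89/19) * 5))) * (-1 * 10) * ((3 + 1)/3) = -267000/19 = -14052.63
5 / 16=0.31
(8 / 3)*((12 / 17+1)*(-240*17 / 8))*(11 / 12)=-6380 / 3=-2126.67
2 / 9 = 0.22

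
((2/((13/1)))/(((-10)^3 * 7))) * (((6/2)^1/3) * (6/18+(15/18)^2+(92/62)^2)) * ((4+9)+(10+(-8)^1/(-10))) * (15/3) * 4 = -1899461/56218500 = -0.03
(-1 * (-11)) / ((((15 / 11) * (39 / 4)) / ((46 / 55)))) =2024 / 2925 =0.69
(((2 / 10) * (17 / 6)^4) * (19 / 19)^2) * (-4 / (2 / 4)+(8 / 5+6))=-83521 / 16200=-5.16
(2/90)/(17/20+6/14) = 28/1611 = 0.02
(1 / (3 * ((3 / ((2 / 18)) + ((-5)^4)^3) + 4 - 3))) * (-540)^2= 0.00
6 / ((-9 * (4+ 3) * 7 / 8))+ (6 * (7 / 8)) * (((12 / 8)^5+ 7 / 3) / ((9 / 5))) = 1628251 / 56448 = 28.85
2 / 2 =1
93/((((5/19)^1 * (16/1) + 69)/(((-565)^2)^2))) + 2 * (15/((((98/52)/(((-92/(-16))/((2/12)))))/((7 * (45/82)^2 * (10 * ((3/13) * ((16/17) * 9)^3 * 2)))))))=10410072487986348290625/80415477961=129453592168.35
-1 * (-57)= 57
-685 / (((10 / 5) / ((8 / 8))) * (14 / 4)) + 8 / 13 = -8849 / 91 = -97.24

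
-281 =-281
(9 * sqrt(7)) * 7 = 166.68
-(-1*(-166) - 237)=71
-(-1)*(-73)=-73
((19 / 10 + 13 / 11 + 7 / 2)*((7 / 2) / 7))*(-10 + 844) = 150954 / 55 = 2744.62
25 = 25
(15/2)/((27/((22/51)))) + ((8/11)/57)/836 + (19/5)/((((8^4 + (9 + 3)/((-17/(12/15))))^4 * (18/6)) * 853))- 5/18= -39665562888886454749849279974257/251148313708301159352451837919232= -0.16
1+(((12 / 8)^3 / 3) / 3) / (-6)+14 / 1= 239 / 16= 14.94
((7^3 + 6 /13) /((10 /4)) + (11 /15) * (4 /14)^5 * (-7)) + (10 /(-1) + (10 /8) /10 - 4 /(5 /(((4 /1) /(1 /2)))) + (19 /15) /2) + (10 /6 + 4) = 477183751 /3745560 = 127.40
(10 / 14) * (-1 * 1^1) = -5 / 7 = -0.71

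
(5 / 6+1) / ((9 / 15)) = 3.06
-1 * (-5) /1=5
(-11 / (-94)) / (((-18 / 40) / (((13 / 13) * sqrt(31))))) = -1.45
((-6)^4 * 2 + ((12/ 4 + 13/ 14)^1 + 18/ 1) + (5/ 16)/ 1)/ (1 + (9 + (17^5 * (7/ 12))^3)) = 31621860/ 6872677746675067839953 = 0.00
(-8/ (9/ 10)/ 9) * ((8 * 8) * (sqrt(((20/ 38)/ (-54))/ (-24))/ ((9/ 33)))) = -14080 * sqrt(190)/ 41553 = -4.67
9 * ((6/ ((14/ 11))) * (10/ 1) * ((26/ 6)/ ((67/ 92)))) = 1184040/ 469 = 2524.61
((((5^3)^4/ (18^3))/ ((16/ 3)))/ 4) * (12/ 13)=244140625/ 134784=1811.35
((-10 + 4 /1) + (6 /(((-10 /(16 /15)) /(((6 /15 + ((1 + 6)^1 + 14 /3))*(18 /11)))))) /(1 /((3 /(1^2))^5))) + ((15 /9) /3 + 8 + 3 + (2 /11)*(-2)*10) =-37977562 /12375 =-3068.89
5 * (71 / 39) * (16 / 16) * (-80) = -28400 / 39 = -728.21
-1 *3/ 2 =-3/ 2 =-1.50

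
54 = 54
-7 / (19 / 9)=-63 / 19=-3.32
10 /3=3.33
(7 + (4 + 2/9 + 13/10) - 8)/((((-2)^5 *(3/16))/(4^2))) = -1628/135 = -12.06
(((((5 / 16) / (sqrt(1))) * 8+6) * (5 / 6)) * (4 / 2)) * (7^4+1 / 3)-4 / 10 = 1530832 / 45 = 34018.49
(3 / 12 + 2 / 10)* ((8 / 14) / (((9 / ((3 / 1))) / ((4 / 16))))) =3 / 140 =0.02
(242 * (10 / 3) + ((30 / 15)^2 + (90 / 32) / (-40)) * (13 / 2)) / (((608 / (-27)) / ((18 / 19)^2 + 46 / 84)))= -42012392421 / 786644992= -53.41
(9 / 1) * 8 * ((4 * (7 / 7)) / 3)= 96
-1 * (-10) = 10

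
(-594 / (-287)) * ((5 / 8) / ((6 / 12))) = 1485 / 574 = 2.59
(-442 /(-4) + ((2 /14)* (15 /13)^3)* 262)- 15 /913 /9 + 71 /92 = 654027294857 /3875323452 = 168.77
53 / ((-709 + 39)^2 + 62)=53 / 448962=0.00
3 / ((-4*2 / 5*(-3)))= 5 / 8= 0.62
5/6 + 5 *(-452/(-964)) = 4595/1446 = 3.18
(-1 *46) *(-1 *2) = 92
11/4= 2.75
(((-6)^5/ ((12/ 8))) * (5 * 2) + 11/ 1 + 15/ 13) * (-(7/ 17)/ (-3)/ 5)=-4716334/ 3315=-1422.73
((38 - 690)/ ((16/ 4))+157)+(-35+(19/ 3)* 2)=-85/ 3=-28.33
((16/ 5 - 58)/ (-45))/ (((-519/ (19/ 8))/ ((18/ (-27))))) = 2603/ 700650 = 0.00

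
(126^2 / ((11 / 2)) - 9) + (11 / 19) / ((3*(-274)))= 494356433 / 171798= 2877.54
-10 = -10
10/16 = 5/8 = 0.62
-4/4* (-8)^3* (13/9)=6656/9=739.56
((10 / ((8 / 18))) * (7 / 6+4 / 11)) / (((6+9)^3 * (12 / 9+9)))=0.00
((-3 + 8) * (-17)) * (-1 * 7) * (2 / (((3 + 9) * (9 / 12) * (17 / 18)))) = 140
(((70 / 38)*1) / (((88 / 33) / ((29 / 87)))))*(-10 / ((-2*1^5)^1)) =175 / 152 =1.15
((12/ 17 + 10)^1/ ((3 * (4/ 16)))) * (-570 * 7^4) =-332106320/ 17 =-19535665.88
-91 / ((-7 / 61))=793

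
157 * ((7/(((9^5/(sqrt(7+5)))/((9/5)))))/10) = 1099 * sqrt(3)/164025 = 0.01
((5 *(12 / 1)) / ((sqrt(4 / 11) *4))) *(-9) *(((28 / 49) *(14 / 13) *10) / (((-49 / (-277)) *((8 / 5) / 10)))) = -9348750 *sqrt(11) / 637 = -48675.50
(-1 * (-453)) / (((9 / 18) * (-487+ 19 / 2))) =-1812 / 955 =-1.90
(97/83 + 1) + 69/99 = 7849/2739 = 2.87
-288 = -288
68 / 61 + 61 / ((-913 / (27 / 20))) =1141213 / 1113860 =1.02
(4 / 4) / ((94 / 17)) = 17 / 94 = 0.18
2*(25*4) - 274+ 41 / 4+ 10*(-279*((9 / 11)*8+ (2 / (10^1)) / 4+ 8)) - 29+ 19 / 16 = -40812.88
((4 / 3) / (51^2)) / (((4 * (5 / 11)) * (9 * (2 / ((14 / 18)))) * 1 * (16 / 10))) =77 / 10112688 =0.00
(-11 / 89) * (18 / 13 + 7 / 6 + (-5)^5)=2679061 / 6942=385.92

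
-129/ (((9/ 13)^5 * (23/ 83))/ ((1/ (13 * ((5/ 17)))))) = -1732881553/ 2263545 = -765.56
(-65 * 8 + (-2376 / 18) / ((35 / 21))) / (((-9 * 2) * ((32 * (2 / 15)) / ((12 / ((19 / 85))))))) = 63665 / 152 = 418.85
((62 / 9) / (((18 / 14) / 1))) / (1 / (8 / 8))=434 / 81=5.36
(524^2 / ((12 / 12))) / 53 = 274576 / 53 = 5180.68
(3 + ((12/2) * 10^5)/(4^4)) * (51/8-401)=-29634759/32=-926086.22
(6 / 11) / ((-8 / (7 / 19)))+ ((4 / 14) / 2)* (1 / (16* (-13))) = -7853 / 304304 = -0.03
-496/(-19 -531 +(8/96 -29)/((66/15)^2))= 0.90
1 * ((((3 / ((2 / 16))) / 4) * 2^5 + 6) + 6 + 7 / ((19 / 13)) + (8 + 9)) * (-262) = -1123980 / 19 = -59156.84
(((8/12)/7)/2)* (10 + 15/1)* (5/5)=25/21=1.19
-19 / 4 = -4.75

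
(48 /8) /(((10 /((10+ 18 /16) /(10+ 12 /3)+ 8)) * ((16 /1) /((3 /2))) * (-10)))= -1773 /35840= -0.05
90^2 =8100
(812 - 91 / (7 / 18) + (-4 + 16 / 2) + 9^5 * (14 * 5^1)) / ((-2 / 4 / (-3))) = 24804072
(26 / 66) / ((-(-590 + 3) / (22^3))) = 12584 / 1761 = 7.15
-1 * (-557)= 557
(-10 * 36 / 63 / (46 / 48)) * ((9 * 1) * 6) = -51840 / 161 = -321.99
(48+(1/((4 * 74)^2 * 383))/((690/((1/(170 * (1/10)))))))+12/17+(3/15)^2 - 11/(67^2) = 25331855394268381/519697821782400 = 48.74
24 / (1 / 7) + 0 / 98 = 168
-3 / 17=-0.18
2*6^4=2592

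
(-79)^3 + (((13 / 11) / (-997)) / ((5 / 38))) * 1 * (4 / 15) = -405536905451 / 822525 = -493039.00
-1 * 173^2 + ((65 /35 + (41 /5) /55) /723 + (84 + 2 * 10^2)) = -29645.00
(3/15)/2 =0.10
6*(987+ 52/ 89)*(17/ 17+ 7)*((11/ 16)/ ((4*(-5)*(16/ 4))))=-580107/ 1424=-407.38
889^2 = 790321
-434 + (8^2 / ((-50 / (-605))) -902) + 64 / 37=-103576 / 185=-559.87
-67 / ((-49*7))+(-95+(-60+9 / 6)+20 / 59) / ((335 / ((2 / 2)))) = -3550529 / 13558790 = -0.26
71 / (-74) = -71 / 74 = -0.96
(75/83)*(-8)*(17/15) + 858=70534/83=849.81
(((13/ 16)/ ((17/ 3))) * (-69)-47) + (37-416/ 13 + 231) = 48717/ 272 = 179.11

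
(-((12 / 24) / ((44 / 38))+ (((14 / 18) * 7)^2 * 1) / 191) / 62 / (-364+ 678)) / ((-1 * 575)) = 399593 / 7620092528400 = 0.00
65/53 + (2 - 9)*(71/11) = -25626/583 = -43.96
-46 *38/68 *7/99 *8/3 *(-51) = 24472/99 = 247.19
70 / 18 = 35 / 9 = 3.89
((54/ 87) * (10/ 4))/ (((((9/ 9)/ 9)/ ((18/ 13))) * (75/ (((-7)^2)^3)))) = 57177414/ 1885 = 30332.85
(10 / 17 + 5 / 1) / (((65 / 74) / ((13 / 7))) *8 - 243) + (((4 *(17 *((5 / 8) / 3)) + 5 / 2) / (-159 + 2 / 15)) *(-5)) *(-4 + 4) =-3515 / 150467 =-0.02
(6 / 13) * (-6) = -36 / 13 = -2.77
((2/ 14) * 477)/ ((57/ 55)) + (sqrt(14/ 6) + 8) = sqrt(21)/ 3 + 9809/ 133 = 75.28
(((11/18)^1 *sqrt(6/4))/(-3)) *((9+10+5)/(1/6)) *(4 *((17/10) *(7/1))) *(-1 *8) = 83776 *sqrt(6)/15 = 13680.56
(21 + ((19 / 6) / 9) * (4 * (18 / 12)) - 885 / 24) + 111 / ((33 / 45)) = 108979 / 792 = 137.60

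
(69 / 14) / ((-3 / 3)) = -69 / 14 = -4.93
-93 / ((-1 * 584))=93 / 584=0.16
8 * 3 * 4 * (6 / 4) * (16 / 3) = 768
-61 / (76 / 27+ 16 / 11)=-18117 / 1268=-14.29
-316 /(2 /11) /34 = -869 /17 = -51.12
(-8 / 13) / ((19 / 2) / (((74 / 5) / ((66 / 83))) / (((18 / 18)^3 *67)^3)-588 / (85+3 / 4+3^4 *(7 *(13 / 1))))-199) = 266579443024 / 138434744220851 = 0.00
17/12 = 1.42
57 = 57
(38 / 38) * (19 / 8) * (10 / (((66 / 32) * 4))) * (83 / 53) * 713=5622005 / 1749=3214.41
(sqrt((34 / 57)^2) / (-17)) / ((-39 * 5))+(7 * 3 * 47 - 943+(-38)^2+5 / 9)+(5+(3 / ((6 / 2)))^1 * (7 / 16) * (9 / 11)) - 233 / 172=41850519617 / 28039440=1492.56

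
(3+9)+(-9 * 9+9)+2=-58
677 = 677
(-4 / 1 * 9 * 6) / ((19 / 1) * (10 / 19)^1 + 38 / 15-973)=3240 / 14407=0.22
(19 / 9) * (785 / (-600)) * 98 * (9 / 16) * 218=-33192.09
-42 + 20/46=-41.57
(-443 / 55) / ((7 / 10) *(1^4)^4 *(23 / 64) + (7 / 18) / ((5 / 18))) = -56704 / 11627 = -4.88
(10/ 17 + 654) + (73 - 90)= 10839/ 17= 637.59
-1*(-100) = 100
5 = 5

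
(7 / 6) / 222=7 / 1332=0.01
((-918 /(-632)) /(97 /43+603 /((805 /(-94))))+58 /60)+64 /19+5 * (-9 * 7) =-310.69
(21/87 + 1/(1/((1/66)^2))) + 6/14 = 592619/884268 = 0.67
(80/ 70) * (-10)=-80/ 7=-11.43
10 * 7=70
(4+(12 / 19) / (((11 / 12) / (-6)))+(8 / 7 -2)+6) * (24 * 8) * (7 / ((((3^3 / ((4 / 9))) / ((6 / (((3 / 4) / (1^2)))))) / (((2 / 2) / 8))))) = 1875968 / 16929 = 110.81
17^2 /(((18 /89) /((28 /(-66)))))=-180047 /297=-606.22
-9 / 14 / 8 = -9 / 112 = -0.08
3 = 3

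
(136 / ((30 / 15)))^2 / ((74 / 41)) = 94792 / 37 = 2561.95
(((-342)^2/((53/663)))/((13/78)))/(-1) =-465282792/53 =-8778920.60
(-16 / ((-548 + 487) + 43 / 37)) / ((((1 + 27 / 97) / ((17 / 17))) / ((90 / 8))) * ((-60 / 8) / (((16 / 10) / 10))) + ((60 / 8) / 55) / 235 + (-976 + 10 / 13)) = -1929733520 / 7076621045259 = -0.00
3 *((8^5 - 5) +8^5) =196593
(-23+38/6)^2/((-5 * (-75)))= 20/27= 0.74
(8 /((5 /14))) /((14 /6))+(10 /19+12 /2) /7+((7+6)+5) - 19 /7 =17169 /665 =25.82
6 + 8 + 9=23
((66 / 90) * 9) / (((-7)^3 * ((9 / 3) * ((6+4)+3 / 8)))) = -88 / 142345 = -0.00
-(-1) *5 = 5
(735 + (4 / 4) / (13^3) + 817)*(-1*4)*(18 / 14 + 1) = -218223680 / 15379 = -14189.72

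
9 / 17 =0.53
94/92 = 47/46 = 1.02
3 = 3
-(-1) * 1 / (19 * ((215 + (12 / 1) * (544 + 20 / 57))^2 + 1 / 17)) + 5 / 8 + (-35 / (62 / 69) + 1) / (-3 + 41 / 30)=826626212518367 / 34643864510136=23.86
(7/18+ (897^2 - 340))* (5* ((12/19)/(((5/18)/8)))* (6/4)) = 109719276.63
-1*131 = -131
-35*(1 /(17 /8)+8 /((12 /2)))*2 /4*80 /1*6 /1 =-257600 /17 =-15152.94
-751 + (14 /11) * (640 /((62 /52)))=-23131 /341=-67.83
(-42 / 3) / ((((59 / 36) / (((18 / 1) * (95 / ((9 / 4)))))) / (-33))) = 12640320 / 59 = 214242.71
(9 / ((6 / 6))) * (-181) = -1629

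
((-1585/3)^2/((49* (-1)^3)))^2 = 6311274450625/194481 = 32451881.94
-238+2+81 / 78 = -6109 / 26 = -234.96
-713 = -713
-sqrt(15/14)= -sqrt(210)/14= -1.04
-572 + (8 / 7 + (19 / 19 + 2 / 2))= -568.86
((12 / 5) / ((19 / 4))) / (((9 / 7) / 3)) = 112 / 95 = 1.18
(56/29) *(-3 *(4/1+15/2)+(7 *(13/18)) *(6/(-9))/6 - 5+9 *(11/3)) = -32032/2349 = -13.64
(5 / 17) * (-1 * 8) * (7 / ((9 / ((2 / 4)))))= -140 / 153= -0.92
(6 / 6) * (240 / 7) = 240 / 7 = 34.29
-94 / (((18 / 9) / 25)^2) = -29375 / 2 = -14687.50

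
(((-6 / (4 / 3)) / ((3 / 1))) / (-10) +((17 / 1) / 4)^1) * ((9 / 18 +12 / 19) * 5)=473 / 19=24.89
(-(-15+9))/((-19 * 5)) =-6/95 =-0.06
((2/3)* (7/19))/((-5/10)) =-28/57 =-0.49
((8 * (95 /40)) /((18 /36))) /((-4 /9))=-171 /2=-85.50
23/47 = 0.49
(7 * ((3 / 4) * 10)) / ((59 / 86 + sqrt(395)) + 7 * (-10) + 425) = 138109335 / 932765501 - 388290 * sqrt(395) / 932765501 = 0.14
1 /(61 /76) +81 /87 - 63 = -107596 /1769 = -60.82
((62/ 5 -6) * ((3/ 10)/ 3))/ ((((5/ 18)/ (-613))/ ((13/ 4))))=-573768/ 125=-4590.14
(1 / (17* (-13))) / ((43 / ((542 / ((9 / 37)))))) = -20054 / 85527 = -0.23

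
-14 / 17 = -0.82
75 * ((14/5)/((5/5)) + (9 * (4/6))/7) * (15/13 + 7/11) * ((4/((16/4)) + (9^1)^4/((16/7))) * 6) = 8468213760/1001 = 8459754.01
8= 8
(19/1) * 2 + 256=294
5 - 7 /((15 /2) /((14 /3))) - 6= -241 /45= -5.36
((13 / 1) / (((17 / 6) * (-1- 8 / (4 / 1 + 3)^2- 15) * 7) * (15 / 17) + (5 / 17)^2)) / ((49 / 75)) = -56355 / 800863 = -0.07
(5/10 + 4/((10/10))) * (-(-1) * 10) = 45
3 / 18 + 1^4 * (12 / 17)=89 / 102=0.87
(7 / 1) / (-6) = -7 / 6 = -1.17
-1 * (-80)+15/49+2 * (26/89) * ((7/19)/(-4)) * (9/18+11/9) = 119635301/1491462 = 80.21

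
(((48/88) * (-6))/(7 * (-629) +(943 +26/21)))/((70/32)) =864/1997435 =0.00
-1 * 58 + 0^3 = -58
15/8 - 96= -753/8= -94.12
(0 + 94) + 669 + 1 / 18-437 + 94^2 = 164917 / 18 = 9162.06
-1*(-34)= 34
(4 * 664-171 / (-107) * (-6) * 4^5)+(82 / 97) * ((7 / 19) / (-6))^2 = -483086473229 / 67442742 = -7162.91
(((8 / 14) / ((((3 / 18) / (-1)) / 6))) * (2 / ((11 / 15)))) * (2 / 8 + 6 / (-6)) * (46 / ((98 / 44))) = 298080 / 343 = 869.04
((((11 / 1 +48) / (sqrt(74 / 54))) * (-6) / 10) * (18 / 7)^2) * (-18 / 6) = 516132 * sqrt(111) / 9065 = 599.87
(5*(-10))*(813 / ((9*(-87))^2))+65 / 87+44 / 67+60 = 839853277 / 13692321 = 61.34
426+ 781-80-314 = 813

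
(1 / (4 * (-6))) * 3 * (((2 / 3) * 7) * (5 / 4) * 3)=-35 / 16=-2.19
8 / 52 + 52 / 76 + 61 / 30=21277 / 7410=2.87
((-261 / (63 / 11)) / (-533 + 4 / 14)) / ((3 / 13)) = 377 / 1017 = 0.37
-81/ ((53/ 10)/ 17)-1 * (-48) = -11226/ 53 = -211.81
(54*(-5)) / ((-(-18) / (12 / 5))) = -36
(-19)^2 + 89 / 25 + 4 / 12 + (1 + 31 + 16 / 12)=29867 / 75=398.23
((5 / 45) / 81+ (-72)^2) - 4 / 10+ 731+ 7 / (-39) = 280254881 / 47385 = 5914.42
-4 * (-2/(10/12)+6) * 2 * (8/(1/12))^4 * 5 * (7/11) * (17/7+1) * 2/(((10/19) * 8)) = -697143656448/55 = -12675339208.15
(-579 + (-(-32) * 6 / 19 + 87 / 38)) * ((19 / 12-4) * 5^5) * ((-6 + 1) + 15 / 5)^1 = -650415625 / 76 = -8558100.33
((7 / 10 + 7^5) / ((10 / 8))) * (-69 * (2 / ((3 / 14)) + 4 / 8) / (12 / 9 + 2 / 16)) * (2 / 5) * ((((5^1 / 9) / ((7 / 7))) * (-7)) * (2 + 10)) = 14597151296 / 125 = 116777210.37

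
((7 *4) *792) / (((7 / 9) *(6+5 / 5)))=28512 / 7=4073.14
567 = 567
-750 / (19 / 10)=-7500 / 19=-394.74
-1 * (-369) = 369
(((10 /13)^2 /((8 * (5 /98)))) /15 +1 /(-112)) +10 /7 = 1.52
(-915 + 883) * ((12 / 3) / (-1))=128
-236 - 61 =-297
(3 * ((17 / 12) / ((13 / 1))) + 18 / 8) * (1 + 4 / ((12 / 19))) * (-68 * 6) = -100232 / 13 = -7710.15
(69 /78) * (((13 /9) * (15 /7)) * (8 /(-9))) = -460 /189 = -2.43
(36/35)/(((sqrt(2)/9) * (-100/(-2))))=81 * sqrt(2)/875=0.13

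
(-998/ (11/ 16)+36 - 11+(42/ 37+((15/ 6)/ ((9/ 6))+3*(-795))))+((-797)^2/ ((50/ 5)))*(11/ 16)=7787398159/ 195360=39861.78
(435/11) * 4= 1740/11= 158.18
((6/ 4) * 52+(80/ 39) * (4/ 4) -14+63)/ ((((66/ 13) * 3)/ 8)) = 20132/ 297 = 67.78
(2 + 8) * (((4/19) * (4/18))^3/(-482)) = -2560/1205050851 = -0.00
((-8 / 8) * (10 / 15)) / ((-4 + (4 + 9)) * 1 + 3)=-1 / 18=-0.06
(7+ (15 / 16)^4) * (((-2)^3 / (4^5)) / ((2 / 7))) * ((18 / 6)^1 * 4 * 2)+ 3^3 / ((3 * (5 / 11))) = 154133463 / 10485760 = 14.70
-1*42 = -42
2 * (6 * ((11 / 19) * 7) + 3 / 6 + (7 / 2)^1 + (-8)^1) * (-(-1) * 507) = 391404 / 19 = 20600.21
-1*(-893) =893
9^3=729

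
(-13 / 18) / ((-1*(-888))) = -13 / 15984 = -0.00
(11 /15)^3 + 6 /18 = 2456 /3375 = 0.73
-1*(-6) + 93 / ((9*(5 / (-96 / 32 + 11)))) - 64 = -622 / 15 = -41.47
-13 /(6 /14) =-30.33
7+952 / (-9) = -889 / 9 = -98.78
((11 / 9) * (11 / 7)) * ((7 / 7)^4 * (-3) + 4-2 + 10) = 121 / 7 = 17.29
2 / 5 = 0.40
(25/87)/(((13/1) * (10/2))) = 5/1131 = 0.00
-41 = -41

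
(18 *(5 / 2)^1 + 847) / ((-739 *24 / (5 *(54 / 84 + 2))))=-41255 / 62076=-0.66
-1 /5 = -0.20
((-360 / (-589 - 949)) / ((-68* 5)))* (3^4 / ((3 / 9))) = -2187 / 13073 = -0.17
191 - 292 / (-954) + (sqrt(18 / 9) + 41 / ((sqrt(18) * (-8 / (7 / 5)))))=91253 / 477 - 47 * sqrt(2) / 240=191.03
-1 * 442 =-442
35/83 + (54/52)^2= 84167/56108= 1.50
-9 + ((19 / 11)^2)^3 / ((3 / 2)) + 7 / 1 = 83462396 / 5314683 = 15.70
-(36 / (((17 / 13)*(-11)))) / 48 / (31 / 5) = 195 / 23188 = 0.01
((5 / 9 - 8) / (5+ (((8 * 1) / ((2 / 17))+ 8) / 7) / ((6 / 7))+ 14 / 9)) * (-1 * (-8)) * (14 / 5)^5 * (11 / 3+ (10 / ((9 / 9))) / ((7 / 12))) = -17996513024 / 1621875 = -11096.12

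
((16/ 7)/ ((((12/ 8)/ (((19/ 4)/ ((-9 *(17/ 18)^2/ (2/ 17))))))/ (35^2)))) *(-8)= 5107200/ 4913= 1039.53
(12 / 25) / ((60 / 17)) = 17 / 125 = 0.14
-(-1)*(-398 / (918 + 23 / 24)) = -9552 / 22055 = -0.43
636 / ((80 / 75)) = 2385 / 4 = 596.25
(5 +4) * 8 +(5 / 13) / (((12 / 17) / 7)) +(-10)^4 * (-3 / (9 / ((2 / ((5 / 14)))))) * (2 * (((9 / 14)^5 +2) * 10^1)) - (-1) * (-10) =-787590.02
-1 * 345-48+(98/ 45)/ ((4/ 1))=-35321/ 90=-392.46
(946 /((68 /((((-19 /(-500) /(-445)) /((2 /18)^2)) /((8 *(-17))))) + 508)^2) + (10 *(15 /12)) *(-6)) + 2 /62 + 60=-14.97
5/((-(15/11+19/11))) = -55/34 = -1.62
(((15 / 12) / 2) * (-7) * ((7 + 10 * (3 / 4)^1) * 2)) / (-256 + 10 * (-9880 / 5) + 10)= 145 / 22864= 0.01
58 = 58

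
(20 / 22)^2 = 100 / 121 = 0.83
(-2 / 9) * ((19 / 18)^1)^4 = -130321 / 472392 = -0.28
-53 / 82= -0.65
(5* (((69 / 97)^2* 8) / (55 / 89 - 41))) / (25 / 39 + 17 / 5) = -137711925 / 1110290227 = -0.12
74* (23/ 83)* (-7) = -11914/ 83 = -143.54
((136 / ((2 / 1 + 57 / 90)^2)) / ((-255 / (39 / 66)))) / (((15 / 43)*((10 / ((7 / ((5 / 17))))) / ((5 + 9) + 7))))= -11175528 / 1716275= -6.51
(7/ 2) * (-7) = -49/ 2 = -24.50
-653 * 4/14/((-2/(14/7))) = 1306/7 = 186.57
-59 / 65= -0.91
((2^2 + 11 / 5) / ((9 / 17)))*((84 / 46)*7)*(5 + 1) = 103292 / 115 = 898.19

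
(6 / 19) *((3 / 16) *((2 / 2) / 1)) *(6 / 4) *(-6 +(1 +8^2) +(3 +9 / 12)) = 6777 / 1216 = 5.57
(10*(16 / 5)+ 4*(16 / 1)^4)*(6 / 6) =262176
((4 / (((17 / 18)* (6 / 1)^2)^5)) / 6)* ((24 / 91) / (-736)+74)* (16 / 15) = 0.00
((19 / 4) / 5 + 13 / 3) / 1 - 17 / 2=-193 / 60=-3.22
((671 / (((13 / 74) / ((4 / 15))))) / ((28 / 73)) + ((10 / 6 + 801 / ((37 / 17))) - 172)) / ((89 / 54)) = 2593799532 / 1498315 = 1731.14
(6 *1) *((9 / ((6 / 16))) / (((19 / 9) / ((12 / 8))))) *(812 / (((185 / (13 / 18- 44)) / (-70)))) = 50337504 / 37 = 1360473.08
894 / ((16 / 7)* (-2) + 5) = 2086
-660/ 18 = -110/ 3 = -36.67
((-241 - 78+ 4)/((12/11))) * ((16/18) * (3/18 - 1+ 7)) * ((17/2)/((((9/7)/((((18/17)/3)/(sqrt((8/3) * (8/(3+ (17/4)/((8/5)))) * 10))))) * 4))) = -19943 * sqrt(2715)/6912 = -150.34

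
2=2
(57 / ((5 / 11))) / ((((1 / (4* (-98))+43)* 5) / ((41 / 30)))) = 1679524 / 2106875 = 0.80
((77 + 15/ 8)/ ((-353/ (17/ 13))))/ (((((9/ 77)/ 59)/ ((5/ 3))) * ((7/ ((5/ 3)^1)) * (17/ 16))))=-20475950/ 371709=-55.09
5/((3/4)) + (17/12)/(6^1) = 497/72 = 6.90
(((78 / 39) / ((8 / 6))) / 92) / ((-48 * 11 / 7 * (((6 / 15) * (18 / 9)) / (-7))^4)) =-10504375 / 8290304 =-1.27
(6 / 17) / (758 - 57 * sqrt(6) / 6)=114 * sqrt(6) / 19516765 + 9096 / 19516765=0.00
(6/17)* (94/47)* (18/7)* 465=100440/119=844.03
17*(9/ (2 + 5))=153/ 7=21.86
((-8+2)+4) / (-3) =2 / 3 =0.67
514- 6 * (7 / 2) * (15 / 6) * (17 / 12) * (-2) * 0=514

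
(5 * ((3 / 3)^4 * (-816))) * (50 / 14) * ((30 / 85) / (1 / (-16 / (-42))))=-1959.18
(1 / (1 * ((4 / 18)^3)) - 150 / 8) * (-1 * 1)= -579 / 8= -72.38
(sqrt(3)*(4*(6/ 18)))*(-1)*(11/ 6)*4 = -88*sqrt(3)/ 9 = -16.94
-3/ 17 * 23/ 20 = -69/ 340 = -0.20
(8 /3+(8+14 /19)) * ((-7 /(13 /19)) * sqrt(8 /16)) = -175 * sqrt(2) /3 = -82.50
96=96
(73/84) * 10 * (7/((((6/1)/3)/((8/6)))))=365/9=40.56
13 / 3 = 4.33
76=76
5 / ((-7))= -5 / 7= -0.71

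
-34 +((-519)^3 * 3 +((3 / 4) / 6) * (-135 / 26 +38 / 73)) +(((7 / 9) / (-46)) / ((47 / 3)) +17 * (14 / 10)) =-103258660634630557 / 246208560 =-419395087.79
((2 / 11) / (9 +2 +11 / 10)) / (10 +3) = 20 / 17303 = 0.00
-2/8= -1/4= -0.25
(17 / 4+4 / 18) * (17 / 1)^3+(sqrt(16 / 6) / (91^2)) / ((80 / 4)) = sqrt(6) / 248430+790993 / 36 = 21972.03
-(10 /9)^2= -100 /81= -1.23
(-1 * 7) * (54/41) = -378/41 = -9.22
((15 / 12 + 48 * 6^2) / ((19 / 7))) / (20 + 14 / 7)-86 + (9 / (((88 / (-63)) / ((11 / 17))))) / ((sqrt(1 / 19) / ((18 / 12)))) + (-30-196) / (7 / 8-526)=-397638997 / 7024072-1701 * sqrt(19) / 272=-83.87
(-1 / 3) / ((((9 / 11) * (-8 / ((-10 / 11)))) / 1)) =-5 / 108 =-0.05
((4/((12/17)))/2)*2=17/3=5.67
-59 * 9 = -531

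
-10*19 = -190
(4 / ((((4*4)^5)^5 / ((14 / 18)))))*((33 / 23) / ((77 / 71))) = 71 / 21866972853936957175818130292736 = 0.00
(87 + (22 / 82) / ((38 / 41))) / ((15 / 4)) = 6634 / 285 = 23.28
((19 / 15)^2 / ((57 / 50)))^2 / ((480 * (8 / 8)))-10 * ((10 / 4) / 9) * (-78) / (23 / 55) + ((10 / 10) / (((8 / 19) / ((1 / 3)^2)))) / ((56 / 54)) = 29203728269 / 56337120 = 518.37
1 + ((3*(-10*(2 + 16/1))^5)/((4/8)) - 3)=-1133740800002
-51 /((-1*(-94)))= -51 /94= -0.54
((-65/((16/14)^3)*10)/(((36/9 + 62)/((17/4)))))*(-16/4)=1895075/16896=112.16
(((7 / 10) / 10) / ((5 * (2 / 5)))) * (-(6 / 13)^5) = -6804 / 9282325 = -0.00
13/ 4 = 3.25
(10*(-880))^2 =77440000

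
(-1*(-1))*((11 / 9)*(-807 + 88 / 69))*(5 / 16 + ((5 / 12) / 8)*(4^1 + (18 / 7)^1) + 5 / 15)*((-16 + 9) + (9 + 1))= -50758235 / 17388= -2919.15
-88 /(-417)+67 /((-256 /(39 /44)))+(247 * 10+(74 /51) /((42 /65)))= 4145575601527 /1676860416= 2472.22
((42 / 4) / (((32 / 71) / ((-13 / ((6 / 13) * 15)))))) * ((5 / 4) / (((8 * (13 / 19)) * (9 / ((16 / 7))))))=-17537 / 6912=-2.54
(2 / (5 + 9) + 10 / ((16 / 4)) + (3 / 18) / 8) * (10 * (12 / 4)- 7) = 20585 / 336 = 61.26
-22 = -22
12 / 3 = 4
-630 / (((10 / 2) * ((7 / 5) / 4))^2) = -1440 / 7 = -205.71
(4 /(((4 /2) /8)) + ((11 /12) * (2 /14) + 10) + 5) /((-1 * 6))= -2615 /504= -5.19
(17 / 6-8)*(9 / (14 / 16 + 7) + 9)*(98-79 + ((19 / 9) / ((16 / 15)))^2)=-16602143 / 13824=-1200.97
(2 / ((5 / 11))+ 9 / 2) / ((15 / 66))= 979 / 25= 39.16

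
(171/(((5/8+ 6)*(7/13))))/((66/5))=14820/4081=3.63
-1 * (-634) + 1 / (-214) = 135675 / 214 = 634.00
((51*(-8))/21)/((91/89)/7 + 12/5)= -60520/7931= -7.63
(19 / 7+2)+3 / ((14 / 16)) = 57 / 7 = 8.14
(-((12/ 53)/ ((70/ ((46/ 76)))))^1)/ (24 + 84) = -0.00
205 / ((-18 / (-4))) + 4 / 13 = 5366 / 117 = 45.86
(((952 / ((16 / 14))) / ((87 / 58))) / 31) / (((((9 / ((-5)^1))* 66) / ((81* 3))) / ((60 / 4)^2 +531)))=-9446220 / 341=-27701.52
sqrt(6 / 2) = sqrt(3) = 1.73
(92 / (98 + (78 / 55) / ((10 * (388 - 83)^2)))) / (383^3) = 2353532500 / 140849327219909843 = 0.00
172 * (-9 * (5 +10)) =-23220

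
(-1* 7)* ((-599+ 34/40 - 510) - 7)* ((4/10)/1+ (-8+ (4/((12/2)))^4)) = -57784.04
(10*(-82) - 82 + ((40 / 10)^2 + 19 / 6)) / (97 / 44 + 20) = -116534 / 2931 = -39.76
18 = 18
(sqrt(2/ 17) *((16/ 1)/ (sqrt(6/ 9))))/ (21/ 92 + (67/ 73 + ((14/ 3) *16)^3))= 2901312 *sqrt(51)/ 1283231049851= 0.00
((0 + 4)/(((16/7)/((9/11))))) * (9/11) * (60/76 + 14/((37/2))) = 616329/340252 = 1.81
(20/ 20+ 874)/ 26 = 875/ 26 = 33.65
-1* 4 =-4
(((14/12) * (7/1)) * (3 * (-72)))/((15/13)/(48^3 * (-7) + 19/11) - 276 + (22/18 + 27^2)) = -351502085844/90510236975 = -3.88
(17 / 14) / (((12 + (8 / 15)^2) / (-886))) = -1694475 / 19348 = -87.58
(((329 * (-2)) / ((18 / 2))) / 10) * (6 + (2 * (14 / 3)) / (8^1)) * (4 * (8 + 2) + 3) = -608321 / 270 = -2253.04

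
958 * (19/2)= 9101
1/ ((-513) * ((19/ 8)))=-8/ 9747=-0.00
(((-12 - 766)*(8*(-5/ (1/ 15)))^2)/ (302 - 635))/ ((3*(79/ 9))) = 93360000/ 2923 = 31939.79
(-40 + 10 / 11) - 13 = -573 / 11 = -52.09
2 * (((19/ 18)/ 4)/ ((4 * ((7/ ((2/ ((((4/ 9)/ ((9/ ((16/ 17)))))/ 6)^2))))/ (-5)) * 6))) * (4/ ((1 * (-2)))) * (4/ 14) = 60044085/ 200704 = 299.17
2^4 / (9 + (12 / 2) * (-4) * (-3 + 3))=16 / 9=1.78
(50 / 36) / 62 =25 / 1116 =0.02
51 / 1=51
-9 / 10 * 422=-1899 / 5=-379.80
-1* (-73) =73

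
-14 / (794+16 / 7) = -49 / 2787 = -0.02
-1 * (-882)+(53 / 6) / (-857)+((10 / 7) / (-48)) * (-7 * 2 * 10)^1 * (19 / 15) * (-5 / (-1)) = 7006324 / 7713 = 908.38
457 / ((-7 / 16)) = -7312 / 7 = -1044.57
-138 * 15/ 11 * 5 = -10350/ 11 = -940.91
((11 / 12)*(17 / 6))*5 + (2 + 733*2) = 106631 / 72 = 1480.99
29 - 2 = 27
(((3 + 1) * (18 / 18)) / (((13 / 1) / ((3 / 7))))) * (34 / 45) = 136 / 1365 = 0.10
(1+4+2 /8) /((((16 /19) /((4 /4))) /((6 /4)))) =1197 /128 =9.35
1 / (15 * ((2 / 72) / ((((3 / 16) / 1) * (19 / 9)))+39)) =19 / 11135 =0.00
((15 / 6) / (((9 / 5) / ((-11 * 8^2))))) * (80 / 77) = -64000 / 63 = -1015.87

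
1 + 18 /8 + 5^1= 33 /4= 8.25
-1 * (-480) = 480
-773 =-773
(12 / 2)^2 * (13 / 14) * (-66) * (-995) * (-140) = -307335600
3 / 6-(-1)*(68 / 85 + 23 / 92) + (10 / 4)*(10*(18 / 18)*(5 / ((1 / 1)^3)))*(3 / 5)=1531 / 20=76.55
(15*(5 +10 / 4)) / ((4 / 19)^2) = 81225 / 32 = 2538.28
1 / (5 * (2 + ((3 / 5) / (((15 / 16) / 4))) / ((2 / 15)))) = 1 / 106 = 0.01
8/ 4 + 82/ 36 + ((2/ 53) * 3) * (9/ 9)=4189/ 954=4.39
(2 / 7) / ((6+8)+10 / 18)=18 / 917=0.02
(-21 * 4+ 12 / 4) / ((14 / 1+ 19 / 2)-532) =18 / 113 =0.16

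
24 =24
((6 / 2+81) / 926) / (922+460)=21 / 319933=0.00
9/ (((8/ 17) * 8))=153/ 64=2.39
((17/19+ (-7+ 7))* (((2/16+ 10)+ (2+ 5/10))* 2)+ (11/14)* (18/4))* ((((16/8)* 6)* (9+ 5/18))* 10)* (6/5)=4642600/133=34906.77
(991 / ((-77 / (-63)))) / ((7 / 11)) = 8919 / 7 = 1274.14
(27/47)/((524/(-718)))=-0.79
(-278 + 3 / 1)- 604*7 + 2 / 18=-40526 / 9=-4502.89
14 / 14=1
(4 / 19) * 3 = 12 / 19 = 0.63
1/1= 1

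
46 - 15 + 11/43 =1344/43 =31.26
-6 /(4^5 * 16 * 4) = -3 /32768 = -0.00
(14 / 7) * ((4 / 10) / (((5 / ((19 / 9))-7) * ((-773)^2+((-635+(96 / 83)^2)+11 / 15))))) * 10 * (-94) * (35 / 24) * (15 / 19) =849930375 / 2713931242396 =0.00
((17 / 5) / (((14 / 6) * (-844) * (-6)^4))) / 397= -17 / 5066228160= -0.00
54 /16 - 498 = -3957 /8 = -494.62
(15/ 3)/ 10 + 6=13/ 2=6.50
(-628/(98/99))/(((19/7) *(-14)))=15543/931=16.69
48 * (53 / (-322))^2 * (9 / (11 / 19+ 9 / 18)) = 11528136 / 1062761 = 10.85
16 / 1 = 16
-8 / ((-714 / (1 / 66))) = 2 / 11781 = 0.00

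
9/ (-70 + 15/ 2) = -0.14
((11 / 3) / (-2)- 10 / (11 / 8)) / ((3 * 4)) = -0.76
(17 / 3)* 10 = 170 / 3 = 56.67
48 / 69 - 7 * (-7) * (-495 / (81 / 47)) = -2913151 / 207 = -14073.19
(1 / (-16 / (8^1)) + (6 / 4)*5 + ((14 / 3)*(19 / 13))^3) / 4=19236329 / 237276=81.07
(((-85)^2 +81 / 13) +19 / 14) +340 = 1378211 / 182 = 7572.59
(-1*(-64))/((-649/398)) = -25472/649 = -39.25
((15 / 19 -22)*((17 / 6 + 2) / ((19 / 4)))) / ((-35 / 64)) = 1495936 / 37905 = 39.47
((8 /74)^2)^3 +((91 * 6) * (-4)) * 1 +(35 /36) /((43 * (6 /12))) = -4337055169801525 /1985872240566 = -2183.95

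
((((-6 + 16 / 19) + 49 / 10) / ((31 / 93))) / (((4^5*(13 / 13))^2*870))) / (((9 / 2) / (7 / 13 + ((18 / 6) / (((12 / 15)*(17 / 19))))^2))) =-53326357 / 15628784526950400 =-0.00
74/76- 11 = -381/38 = -10.03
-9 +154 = 145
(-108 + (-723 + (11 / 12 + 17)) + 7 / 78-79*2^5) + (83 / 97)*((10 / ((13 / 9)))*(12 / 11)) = -555039385 / 166452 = -3334.53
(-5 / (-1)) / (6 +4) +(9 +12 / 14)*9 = 1249 / 14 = 89.21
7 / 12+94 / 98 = 907 / 588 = 1.54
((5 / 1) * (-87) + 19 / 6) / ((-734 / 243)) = 209871 / 1468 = 142.96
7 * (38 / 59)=4.51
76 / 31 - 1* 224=-6868 / 31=-221.55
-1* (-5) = 5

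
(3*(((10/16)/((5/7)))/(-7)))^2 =9/64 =0.14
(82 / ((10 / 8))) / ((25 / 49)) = 16072 / 125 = 128.58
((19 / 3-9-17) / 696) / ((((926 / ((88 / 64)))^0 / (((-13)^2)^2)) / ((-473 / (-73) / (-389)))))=797051827 / 59292936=13.44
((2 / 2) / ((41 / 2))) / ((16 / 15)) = 15 / 328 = 0.05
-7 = -7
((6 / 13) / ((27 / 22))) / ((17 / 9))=44 / 221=0.20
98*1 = 98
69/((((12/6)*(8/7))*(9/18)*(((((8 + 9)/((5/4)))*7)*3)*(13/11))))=1265/7072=0.18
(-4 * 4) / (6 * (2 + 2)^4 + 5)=-16 / 1541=-0.01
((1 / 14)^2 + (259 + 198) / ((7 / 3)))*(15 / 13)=44295 / 196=225.99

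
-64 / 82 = -32 / 41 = -0.78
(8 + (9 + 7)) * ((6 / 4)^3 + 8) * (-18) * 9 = -44226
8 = 8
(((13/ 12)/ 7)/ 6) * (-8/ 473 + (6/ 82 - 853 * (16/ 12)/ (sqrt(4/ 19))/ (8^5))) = 14183/ 9774072 - 11089 * sqrt(19)/ 24772608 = -0.00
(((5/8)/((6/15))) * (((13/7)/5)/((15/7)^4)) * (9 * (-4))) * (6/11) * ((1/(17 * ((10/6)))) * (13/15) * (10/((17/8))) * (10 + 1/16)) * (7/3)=-65328809/35763750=-1.83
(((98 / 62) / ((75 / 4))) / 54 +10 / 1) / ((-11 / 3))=-2.73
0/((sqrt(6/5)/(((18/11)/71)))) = 0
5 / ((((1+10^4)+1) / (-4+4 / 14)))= -65 / 35007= -0.00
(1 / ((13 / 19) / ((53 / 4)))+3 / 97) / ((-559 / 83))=-8120305 / 2819596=-2.88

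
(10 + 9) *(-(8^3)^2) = -4980736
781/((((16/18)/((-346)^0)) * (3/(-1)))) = -2343/8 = -292.88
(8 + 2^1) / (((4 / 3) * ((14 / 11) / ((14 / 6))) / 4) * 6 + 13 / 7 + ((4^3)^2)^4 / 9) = 1386 / 4334714641344511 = 0.00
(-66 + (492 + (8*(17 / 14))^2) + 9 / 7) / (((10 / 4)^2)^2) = 408976 / 30625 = 13.35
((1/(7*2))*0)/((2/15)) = 0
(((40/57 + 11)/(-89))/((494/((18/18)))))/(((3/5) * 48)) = -3335/360872928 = -0.00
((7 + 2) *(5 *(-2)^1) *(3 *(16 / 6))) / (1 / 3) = -2160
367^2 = 134689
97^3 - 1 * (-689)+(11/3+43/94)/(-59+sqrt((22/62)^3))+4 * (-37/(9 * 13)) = 1041692531185362127/1140505137720 - 396583 * sqrt(341)/29243721480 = 913360.66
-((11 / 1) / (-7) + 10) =-59 / 7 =-8.43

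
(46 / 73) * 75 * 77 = 265650 / 73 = 3639.04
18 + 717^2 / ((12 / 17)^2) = 16508257 / 16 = 1031766.06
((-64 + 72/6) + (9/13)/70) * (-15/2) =141933/364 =389.93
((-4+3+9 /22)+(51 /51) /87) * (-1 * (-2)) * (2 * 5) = -11090 /957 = -11.59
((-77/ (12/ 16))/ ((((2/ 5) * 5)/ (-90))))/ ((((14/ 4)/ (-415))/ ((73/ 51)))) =-784105.88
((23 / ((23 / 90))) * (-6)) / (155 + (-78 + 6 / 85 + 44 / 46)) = -1055700 / 152543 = -6.92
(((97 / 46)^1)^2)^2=88529281 / 4477456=19.77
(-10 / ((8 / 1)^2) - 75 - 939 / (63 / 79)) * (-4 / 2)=841769 / 336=2505.26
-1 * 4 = -4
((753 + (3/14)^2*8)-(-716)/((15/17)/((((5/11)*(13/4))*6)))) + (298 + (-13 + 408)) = 8638.91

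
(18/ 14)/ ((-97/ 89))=-801/ 679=-1.18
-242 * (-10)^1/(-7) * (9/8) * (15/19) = -81675/266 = -307.05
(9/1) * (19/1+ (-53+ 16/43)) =-13014/43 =-302.65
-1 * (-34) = 34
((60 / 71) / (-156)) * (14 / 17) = -70 / 15691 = -0.00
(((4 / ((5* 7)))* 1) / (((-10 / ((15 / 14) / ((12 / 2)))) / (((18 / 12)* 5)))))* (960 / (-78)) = 0.19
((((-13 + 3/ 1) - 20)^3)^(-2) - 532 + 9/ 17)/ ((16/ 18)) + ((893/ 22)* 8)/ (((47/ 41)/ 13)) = 373784463000187/ 121176000000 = 3084.64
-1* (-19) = 19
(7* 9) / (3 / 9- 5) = -27 / 2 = -13.50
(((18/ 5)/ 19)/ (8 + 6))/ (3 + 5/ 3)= 27/ 9310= 0.00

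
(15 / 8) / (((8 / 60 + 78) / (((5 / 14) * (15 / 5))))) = 3375 / 131264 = 0.03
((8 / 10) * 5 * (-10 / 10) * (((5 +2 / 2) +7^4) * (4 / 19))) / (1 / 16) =-616192 / 19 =-32431.16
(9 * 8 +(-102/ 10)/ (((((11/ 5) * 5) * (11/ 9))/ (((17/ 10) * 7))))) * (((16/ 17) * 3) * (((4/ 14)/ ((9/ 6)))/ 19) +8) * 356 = 1230964483824/ 6839525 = 179978.07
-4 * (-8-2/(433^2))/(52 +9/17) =101994152/167427677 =0.61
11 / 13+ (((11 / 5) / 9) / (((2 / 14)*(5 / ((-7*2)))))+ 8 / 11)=-103529 / 32175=-3.22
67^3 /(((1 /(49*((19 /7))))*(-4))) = -40001479 /4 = -10000369.75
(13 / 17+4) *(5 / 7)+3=762 / 119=6.40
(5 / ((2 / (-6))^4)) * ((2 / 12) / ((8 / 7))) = 945 / 16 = 59.06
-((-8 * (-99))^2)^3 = -246803372284575744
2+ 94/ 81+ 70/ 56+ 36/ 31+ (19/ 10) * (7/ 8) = 1453223/ 200880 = 7.23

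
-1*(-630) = 630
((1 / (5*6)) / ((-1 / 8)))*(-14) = 56 / 15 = 3.73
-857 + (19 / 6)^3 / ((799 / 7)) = -856.72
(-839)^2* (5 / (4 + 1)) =703921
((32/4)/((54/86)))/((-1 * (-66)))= 0.19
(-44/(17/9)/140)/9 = -0.02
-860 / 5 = -172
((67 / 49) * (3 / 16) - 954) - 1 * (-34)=-721079 / 784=-919.74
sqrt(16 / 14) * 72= 144 * sqrt(14) / 7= 76.97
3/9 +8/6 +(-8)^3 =-1531/3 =-510.33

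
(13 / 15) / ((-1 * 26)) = -1 / 30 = -0.03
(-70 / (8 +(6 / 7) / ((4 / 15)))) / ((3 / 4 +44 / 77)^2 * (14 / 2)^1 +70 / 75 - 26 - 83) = 1646400 / 25279669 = 0.07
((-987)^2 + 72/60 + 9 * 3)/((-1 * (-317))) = 4870986/1585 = 3073.18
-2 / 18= -1 / 9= -0.11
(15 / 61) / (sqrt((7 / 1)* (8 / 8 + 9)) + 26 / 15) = -2925 / 459757 + 3375* sqrt(70) / 919514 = 0.02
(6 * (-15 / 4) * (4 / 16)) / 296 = -45 / 2368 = -0.02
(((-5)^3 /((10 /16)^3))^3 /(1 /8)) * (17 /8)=-2281701376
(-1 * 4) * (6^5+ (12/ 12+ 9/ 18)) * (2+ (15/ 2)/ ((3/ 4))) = -373320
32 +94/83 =2750/83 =33.13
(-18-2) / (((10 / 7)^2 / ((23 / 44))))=-1127 / 220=-5.12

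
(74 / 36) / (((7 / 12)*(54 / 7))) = 37 / 81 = 0.46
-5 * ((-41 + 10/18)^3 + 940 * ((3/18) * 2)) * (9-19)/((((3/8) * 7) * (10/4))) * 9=-7680019840/1701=-4515002.85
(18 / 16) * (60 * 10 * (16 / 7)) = 10800 / 7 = 1542.86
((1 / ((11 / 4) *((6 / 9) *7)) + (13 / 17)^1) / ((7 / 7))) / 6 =1103 / 7854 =0.14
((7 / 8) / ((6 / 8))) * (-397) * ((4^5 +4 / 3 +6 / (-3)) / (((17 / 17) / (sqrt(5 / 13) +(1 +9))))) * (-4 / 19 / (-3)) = -170630600 / 513-17063060 * sqrt(65) / 6669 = -353241.05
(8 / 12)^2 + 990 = 8914 / 9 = 990.44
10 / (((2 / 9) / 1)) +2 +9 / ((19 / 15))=1028 / 19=54.11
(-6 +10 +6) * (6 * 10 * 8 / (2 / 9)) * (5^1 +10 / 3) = 180000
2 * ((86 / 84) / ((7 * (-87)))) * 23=-989 / 12789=-0.08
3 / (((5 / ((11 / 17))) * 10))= 33 / 850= 0.04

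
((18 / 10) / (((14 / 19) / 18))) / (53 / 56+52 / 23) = 3496 / 255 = 13.71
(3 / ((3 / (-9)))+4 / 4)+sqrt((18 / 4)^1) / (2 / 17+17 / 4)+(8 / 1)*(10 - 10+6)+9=34*sqrt(2) / 99+49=49.49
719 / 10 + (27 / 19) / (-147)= 669299 / 9310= 71.89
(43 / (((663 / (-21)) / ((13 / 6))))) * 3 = -301 / 34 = -8.85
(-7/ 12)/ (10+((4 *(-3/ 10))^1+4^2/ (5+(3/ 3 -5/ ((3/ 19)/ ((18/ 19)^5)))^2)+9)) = -53661015676835/ 1640144934168268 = -0.03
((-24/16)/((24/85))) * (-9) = 765/16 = 47.81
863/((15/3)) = 863/5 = 172.60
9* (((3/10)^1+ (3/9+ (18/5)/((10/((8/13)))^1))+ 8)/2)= 51801/1300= 39.85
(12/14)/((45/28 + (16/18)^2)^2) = 0.15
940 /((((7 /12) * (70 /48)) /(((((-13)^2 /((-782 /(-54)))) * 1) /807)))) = 82353024 /5153771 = 15.98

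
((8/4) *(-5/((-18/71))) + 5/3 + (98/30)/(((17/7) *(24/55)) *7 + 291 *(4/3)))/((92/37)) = 297789949/18007344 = 16.54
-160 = -160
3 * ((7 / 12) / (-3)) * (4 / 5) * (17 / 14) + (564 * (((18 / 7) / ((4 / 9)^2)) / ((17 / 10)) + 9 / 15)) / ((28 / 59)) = 490451599 / 49980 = 9812.96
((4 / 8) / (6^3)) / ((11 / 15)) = 5 / 1584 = 0.00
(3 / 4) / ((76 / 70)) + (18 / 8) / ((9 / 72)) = 2841 / 152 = 18.69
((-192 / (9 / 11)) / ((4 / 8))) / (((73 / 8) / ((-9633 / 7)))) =36168704 / 511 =70780.24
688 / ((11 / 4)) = 2752 / 11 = 250.18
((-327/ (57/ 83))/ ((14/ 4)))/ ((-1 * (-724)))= -0.19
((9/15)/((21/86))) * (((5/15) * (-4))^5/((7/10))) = -176128/11907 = -14.79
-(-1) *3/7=3/7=0.43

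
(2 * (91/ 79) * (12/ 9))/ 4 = 182/ 237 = 0.77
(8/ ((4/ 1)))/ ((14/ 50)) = 50/ 7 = 7.14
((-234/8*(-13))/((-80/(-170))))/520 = 1.55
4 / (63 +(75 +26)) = 1 / 41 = 0.02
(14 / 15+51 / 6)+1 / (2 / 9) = 209 / 15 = 13.93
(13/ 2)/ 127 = 13/ 254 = 0.05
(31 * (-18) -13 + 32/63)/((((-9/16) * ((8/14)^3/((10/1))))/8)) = 35222180/81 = 434841.73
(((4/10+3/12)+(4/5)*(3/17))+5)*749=1474781/340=4337.59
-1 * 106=-106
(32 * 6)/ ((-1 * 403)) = -0.48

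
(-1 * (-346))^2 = 119716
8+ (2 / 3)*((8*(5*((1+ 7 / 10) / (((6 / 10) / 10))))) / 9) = 7448 / 81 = 91.95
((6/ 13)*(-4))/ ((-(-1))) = -24/ 13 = -1.85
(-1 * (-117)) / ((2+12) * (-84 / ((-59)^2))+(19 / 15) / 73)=-445968315 / 1221581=-365.07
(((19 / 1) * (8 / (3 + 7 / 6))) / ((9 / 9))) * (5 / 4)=228 / 5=45.60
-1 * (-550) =550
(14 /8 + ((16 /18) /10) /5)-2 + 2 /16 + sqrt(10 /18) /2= -193 /1800 + sqrt(5) /6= 0.27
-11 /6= -1.83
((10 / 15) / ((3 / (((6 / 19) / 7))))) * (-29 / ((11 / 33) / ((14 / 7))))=-232 / 133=-1.74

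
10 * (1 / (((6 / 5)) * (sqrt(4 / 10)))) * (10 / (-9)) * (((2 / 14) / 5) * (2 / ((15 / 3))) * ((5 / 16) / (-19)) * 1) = 0.00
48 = 48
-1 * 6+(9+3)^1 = 6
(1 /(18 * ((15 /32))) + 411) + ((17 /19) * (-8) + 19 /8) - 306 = 2058887 /20520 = 100.34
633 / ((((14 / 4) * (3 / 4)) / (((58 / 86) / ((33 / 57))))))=930088 / 3311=280.91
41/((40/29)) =1189/40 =29.72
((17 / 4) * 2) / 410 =17 / 820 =0.02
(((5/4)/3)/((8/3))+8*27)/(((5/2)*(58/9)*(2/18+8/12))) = 560277/32480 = 17.25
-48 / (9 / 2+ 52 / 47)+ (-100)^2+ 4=5267596 / 527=9995.44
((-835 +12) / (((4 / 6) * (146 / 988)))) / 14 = -609843 / 1022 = -596.72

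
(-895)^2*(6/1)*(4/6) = 3204100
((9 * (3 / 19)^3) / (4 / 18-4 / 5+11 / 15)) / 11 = 10935 / 528143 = 0.02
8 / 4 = 2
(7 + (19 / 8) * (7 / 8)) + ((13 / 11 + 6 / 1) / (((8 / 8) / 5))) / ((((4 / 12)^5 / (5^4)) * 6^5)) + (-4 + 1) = 498029 / 704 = 707.43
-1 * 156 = -156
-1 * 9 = -9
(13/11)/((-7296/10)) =-65/40128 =-0.00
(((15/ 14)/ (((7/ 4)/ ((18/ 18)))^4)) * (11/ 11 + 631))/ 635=242688/ 2134489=0.11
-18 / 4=-9 / 2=-4.50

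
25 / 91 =0.27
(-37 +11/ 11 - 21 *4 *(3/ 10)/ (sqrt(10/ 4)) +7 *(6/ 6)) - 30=-59 - 126 *sqrt(10)/ 25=-74.94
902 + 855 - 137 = 1620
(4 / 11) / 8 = 0.05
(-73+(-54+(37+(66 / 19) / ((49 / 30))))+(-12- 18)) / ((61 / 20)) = -2194800 / 56791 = -38.65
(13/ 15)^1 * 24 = 20.80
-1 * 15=-15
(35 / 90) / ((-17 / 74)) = -259 / 153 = -1.69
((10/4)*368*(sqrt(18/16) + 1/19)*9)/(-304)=-3105*sqrt(2)/152 -1035/722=-30.32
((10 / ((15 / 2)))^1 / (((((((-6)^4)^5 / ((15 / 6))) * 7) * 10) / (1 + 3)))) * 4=1 / 4798707952582656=0.00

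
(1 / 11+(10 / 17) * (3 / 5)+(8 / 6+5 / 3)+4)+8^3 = 519.44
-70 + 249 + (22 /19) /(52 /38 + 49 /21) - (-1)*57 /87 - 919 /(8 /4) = -279.53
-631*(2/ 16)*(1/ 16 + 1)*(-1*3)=32181/ 128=251.41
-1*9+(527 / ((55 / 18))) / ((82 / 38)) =159939 / 2255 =70.93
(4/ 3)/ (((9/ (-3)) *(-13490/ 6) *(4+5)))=4/ 182115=0.00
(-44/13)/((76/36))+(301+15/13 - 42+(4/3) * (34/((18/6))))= 608350/2223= 273.66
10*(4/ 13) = 3.08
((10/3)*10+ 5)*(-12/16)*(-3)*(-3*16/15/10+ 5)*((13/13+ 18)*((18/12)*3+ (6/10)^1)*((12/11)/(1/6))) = 70404633/275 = 256016.85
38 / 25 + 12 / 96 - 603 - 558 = -231871 / 200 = -1159.36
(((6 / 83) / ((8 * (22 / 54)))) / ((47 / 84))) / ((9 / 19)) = 3591 / 42911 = 0.08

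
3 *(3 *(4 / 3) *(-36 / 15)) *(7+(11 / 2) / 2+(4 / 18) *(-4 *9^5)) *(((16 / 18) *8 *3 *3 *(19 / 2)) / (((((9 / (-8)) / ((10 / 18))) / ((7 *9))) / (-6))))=171530827776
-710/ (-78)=355/ 39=9.10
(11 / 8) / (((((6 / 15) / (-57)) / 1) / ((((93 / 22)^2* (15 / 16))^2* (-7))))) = 33578184598875 / 87228416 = 384945.48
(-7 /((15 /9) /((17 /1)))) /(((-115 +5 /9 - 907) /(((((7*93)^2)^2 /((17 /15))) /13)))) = 101837332069767 /119509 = 852131070.21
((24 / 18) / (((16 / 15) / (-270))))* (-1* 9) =6075 / 2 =3037.50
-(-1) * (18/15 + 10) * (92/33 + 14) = 31024/165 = 188.02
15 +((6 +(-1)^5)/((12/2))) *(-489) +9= -767/2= -383.50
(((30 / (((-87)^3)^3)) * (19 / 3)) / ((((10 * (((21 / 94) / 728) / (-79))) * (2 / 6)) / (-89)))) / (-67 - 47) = 34367528 / 856632462729088581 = 0.00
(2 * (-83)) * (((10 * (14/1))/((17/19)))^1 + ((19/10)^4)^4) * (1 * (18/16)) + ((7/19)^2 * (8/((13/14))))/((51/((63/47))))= -812316163569949837153809741849/149988280000000000000000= -5415864.25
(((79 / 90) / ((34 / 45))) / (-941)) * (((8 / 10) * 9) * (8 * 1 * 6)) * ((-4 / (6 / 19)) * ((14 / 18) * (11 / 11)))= 336224 / 79985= 4.20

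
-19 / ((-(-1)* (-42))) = 0.45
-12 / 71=-0.17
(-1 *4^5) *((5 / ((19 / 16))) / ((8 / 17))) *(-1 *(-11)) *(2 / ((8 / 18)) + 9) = -25850880 / 19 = -1360572.63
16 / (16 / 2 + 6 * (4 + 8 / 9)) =0.43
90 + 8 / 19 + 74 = 3124 / 19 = 164.42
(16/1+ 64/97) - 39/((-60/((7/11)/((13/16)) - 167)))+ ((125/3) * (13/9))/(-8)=-113973317/1152360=-98.90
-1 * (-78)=78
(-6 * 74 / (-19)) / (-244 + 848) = 111 / 2869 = 0.04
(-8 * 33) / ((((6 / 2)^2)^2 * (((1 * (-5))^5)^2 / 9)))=-88 / 29296875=-0.00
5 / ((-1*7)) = -5 / 7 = -0.71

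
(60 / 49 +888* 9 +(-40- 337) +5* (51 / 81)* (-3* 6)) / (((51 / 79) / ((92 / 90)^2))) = 37152366164 / 3036285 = 12236.13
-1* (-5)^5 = 3125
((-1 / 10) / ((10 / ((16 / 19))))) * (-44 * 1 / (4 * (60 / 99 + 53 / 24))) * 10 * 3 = 69696 / 70585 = 0.99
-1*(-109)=109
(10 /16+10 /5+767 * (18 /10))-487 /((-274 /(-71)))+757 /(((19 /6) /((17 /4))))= 236665307 /104120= 2273.01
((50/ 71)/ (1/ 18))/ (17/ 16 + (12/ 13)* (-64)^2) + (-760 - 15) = -43285394125/ 55852363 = -775.00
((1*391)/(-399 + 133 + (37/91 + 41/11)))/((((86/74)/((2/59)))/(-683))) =9890841961/332509368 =29.75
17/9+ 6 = 71/9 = 7.89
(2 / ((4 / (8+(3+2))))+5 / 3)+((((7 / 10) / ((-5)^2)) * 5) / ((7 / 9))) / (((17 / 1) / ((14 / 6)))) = 10444 / 1275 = 8.19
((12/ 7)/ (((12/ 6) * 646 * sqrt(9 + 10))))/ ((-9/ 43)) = -43 * sqrt(19)/ 128877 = -0.00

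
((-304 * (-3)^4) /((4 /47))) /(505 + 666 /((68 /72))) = -4918644 /20573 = -239.08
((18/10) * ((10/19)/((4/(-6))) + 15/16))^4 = 43046721/8540717056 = 0.01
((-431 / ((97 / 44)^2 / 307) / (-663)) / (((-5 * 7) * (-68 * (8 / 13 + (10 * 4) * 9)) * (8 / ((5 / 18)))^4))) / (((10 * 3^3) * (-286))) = -36387175 / 40402226021626002014208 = -0.00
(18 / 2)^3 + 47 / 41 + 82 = 33298 / 41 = 812.15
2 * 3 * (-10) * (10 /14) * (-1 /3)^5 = 100 /567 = 0.18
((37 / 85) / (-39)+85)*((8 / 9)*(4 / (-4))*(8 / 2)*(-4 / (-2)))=-604.37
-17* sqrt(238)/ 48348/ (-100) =sqrt(238)/ 284400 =0.00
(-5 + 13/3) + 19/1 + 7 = 76/3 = 25.33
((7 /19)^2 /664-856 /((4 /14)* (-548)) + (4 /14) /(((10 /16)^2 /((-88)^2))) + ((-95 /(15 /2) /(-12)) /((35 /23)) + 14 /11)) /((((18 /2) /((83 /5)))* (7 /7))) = 3226829035449329 /308463309000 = 10460.98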